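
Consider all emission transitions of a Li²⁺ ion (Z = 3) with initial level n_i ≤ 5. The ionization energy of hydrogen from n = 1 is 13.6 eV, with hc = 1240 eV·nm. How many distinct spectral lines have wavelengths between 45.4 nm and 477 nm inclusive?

6

Enumerate all n_i → n_f pairs with 1 ≤ n_f < n_i ≤ 5 and compute λ = 1240 / [13.6·9·(1/n_f² − 1/n_i²)].
Lines falling in [45.4, 477] nm: 5→2 (48.24 nm), 4→2 (54.03 nm), 3→2 (72.94 nm), 5→3 (142.5 nm), 4→3 (208.4 nm), 5→4 (450.3 nm).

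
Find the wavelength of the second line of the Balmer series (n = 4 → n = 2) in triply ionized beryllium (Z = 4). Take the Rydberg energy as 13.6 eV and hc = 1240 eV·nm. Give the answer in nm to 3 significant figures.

The Balmer series terminates on n_f = 2; the second line has n_i = 2+2 = 4.
ΔE = 217.6 × (1/2² − 1/4²) = 40.80 eV.
λ = 1240 / 40.80 = 30.4 nm.

30.4 nm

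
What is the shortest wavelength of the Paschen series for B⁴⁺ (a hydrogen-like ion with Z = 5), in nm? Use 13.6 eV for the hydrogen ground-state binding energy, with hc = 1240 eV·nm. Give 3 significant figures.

32.8 nm

The Paschen series has lower level n_f = 3; the series limit corresponds to n_i → ∞.
ΔE_max = 13.6 × 25 / 3² = 37.78 eV.
λ_min = 1240 / 37.78 = 32.8 nm.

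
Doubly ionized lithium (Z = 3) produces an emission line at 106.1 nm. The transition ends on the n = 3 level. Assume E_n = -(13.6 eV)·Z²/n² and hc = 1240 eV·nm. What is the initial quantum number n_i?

n_i = 8

The photon energy is ΔE = hc/λ = 1240 / 106.1 = 11.69 eV.
With Z = 3, ΔE = 122.4 × (1/n_f² − 1/n_i²), so 1/n_f² − 1/n_i² = 0.09548.
With n_f = 3: 1/n_i² = 1/9 − 0.09548 = 0.01563, so n_i ≈ 8.00.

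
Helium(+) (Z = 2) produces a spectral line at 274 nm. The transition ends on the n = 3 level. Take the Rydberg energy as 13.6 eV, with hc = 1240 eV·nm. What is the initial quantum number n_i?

n_i = 6

The photon energy is ΔE = hc/λ = 1240 / 274 = 4.526 eV.
With Z = 2, ΔE = 54.40 × (1/n_f² − 1/n_i²), so 1/n_f² − 1/n_i² = 0.08319.
With n_f = 3: 1/n_i² = 1/9 − 0.08319 = 0.02792, so n_i ≈ 5.98.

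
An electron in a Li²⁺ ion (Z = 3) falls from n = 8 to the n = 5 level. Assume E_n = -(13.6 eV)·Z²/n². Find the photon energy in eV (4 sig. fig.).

The Bohr energies scale as Z², so for Z = 3: E_n = −122.4/n² eV.
E_8 = −122.4/64 = −1.913 eV and E_5 = −122.4/25 = −4.896 eV.
The photon energy is |E_8 − E_5| = 2.984 eV.

2.984 eV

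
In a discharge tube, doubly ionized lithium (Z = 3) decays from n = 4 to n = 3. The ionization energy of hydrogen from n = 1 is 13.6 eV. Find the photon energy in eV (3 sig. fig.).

The Bohr energies scale as Z², so for Z = 3: E_n = −122.4/n² eV.
E_4 = −122.4/16 = −7.650 eV and E_3 = −122.4/9 = −13.60 eV.
The photon energy is |E_4 − E_3| = 5.95 eV.

5.95 eV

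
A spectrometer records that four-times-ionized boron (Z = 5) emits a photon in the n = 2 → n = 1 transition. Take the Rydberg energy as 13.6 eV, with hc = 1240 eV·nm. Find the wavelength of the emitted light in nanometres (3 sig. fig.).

For Z = 5 the level energies scale as Z², so the effective Rydberg energy is 13.6 × 25 = 340.0 eV.
ΔE = 340.0 × (1/1² − 1/2²) = 340.0 × 0.7500 = 255.0 eV.
λ = hc/ΔE = 1240 / 255.0 = 4.86 nm.

4.86 nm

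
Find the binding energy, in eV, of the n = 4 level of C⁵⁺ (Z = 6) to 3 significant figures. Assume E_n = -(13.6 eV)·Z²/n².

E_n = −13.6 Z²/n² = −489.6/n² eV for Z = 6.
E_4 = −489.6/16 = −30.6 eV, so ionization (to E = 0) requires 30.6 eV.

30.6 eV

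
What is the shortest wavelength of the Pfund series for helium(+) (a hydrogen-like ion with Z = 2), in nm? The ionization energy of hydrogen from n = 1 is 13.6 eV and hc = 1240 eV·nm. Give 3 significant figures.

570 nm

The Pfund series has lower level n_f = 5; the series limit corresponds to n_i → ∞.
ΔE_max = 13.6 × 4 / 5² = 2.176 eV.
λ_min = 1240 / 2.176 = 570 nm.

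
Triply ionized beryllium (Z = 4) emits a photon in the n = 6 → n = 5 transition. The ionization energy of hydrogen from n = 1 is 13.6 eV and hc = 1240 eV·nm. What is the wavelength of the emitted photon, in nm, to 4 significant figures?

466.2 nm

For Z = 4 the level energies scale as Z², so the effective Rydberg energy is 13.6 × 16 = 217.6 eV.
ΔE = 217.6 × (1/5² − 1/6²) = 217.6 × 0.01222 = 2.660 eV.
λ = hc/ΔE = 1240 / 2.660 = 466.2 nm.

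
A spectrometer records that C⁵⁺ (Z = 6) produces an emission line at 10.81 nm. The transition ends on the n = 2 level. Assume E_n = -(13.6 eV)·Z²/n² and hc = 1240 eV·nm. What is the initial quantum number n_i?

The photon energy is ΔE = hc/λ = 1240 / 10.81 = 114.7 eV.
With Z = 6, ΔE = 489.6 × (1/n_f² − 1/n_i²), so 1/n_f² − 1/n_i² = 0.2343.
With n_f = 2: 1/n_i² = 1/4 − 0.2343 = 0.01571, so n_i ≈ 7.98.

n_i = 8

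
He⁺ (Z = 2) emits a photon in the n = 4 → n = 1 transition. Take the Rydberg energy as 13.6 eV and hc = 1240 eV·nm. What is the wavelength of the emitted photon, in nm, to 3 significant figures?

For Z = 2 the level energies scale as Z², so the effective Rydberg energy is 13.6 × 4 = 54.40 eV.
ΔE = 54.40 × (1/1² − 1/4²) = 54.40 × 0.9375 = 51.00 eV.
λ = hc/ΔE = 1240 / 51.00 = 24.3 nm.

24.3 nm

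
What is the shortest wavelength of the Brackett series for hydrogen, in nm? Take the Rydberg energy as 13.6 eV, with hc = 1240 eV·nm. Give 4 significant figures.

The Brackett series has lower level n_f = 4; the series limit corresponds to n_i → ∞.
ΔE_max = 13.6 × 1 / 4² = 0.8500 eV.
λ_min = 1240 / 0.8500 = 1459 nm.

1459 nm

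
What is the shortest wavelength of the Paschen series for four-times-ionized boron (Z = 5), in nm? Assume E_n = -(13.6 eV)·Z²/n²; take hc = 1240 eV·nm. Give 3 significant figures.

32.8 nm

The Paschen series has lower level n_f = 3; the series limit corresponds to n_i → ∞.
ΔE_max = 13.6 × 25 / 3² = 37.78 eV.
λ_min = 1240 / 37.78 = 32.8 nm.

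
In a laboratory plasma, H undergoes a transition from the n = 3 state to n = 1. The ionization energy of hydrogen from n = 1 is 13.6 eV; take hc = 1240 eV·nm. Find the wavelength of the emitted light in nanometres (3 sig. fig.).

ΔE = 13.60 × (1/1² − 1/3²) = 13.60 × 0.8889 = 12.09 eV.
λ = hc/ΔE = 1240 / 12.09 = 103 nm.

103 nm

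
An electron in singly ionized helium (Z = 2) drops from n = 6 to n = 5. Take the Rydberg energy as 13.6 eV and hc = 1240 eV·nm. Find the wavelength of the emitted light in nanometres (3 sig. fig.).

For Z = 2 the level energies scale as Z², so the effective Rydberg energy is 13.6 × 4 = 54.40 eV.
ΔE = 54.40 × (1/5² − 1/6²) = 54.40 × 0.01222 = 0.6649 eV.
λ = hc/ΔE = 1240 / 0.6649 = 1860 nm.

1860 nm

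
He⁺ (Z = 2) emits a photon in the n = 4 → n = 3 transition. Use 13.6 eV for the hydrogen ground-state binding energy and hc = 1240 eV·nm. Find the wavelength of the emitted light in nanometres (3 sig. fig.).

For Z = 2 the level energies scale as Z², so the effective Rydberg energy is 13.6 × 4 = 54.40 eV.
ΔE = 54.40 × (1/3² − 1/4²) = 54.40 × 0.04861 = 2.644 eV.
λ = hc/ΔE = 1240 / 2.644 = 469 nm.

469 nm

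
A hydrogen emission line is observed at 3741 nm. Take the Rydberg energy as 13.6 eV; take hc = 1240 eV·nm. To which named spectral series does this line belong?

Pfund

ΔE = 1240/3741 = 0.3315 eV.
This matches 13.6 × (1/5² − 1/8²), so n_f = 5: the Pfund series.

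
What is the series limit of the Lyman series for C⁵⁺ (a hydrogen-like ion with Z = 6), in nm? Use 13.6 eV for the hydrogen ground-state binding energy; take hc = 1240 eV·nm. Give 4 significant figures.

The Lyman series has lower level n_f = 1; the series limit corresponds to n_i → ∞.
ΔE_max = 13.6 × 36 / 1² = 489.6 eV.
λ_min = 1240 / 489.6 = 2.533 nm.

2.533 nm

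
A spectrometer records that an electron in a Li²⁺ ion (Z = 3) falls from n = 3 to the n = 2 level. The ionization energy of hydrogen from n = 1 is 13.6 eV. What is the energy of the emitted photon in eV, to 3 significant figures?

17.0 eV

The Bohr energies scale as Z², so for Z = 3: E_n = −122.4/n² eV.
E_3 = −122.4/9 = −13.60 eV and E_2 = −122.4/4 = −30.60 eV.
The photon energy is |E_3 − E_2| = 17.0 eV.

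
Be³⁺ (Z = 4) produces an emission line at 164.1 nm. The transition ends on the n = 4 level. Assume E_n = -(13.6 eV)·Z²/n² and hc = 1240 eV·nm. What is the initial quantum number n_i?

The photon energy is ΔE = hc/λ = 1240 / 164.1 = 7.556 eV.
With Z = 4, ΔE = 217.6 × (1/n_f² − 1/n_i²), so 1/n_f² − 1/n_i² = 0.03473.
With n_f = 4: 1/n_i² = 1/16 − 0.03473 = 0.02777, so n_i ≈ 6.00.

n_i = 6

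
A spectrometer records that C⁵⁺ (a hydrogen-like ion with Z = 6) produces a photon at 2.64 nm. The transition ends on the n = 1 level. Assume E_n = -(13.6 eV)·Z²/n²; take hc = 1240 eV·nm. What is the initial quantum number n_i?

n_i = 5

The photon energy is ΔE = hc/λ = 1240 / 2.64 = 469.7 eV.
With Z = 6, ΔE = 489.6 × (1/n_f² − 1/n_i²), so 1/n_f² − 1/n_i² = 0.9593.
With n_f = 1: 1/n_i² = 1/1 − 0.9593 = 0.04065, so n_i ≈ 4.96.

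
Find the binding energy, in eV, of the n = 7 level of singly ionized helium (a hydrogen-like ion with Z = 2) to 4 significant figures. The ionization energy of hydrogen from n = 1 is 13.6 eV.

1.110 eV

E_n = −13.6 Z²/n² = −54.40/n² eV for Z = 2.
E_7 = −54.40/49 = −1.110 eV, so ionization (to E = 0) requires 1.110 eV.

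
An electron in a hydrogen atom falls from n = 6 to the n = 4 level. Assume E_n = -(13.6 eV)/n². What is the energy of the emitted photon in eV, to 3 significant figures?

0.472 eV

E_6 = −13.60/36 = −0.3778 eV and E_4 = −13.60/16 = −0.8500 eV.
The photon energy is |E_6 − E_4| = 0.472 eV.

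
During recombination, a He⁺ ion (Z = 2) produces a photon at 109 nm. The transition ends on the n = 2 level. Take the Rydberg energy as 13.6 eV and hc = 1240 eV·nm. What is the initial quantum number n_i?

The photon energy is ΔE = hc/λ = 1240 / 109 = 11.38 eV.
With Z = 2, ΔE = 54.40 × (1/n_f² − 1/n_i²), so 1/n_f² − 1/n_i² = 0.2091.
With n_f = 2: 1/n_i² = 1/4 − 0.2091 = 0.04088, so n_i ≈ 4.95.

n_i = 5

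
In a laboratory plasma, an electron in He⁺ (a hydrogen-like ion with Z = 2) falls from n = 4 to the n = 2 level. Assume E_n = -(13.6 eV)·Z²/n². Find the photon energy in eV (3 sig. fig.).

The Bohr energies scale as Z², so for Z = 2: E_n = −54.40/n² eV.
E_4 = −54.40/16 = −3.400 eV and E_2 = −54.40/4 = −13.60 eV.
The photon energy is |E_4 − E_2| = 10.2 eV.

10.2 eV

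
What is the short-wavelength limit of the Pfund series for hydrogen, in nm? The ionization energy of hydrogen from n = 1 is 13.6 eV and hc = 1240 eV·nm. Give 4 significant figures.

2279 nm

The Pfund series has lower level n_f = 5; the series limit corresponds to n_i → ∞.
ΔE_max = 13.6 × 1 / 5² = 0.5440 eV.
λ_min = 1240 / 0.5440 = 2279 nm.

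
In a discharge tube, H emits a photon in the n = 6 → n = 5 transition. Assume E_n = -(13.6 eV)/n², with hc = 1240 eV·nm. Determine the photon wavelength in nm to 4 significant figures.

7460 nm

ΔE = 13.60 × (1/5² − 1/6²) = 13.60 × 0.01222 = 0.1662 eV.
λ = hc/ΔE = 1240 / 0.1662 = 7460 nm.
This line belongs to the Pfund series.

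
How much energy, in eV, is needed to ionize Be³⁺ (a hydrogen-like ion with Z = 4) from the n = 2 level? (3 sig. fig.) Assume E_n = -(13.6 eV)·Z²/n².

E_n = −13.6 Z²/n² = −217.6/n² eV for Z = 4.
E_2 = −217.6/4 = −54.4 eV, so ionization (to E = 0) requires 54.4 eV.

54.4 eV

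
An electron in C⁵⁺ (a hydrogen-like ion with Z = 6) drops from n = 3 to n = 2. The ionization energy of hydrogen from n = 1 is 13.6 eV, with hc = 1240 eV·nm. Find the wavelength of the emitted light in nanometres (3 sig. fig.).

18.2 nm

For Z = 6 the level energies scale as Z², so the effective Rydberg energy is 13.6 × 36 = 489.6 eV.
ΔE = 489.6 × (1/2² − 1/3²) = 489.6 × 0.1389 = 68.00 eV.
λ = hc/ΔE = 1240 / 68.00 = 18.2 nm.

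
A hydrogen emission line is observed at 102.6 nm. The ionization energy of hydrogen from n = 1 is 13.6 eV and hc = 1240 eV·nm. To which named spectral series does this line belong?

ΔE = 1240/102.6 = 12.09 eV.
This matches 13.6 × (1/1² − 1/3²), so n_f = 1: the Lyman series.

Lyman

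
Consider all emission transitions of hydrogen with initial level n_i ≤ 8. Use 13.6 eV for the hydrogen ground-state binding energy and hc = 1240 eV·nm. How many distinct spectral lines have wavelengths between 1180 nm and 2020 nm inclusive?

3

Enumerate all n_i → n_f pairs with 1 ≤ n_f < n_i ≤ 8 and compute λ = 1240 / [13.6·1·(1/n_f² − 1/n_i²)].
Lines falling in [1180, 2020] nm: 5→3 (1282 nm), 4→3 (1876 nm), 8→4 (1945 nm).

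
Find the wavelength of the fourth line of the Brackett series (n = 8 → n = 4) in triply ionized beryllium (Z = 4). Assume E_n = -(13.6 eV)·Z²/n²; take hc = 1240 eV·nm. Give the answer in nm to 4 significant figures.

121.6 nm

The Brackett series terminates on n_f = 4; the fourth line has n_i = 4+4 = 8.
ΔE = 217.6 × (1/4² − 1/8²) = 10.20 eV.
λ = 1240 / 10.20 = 121.6 nm.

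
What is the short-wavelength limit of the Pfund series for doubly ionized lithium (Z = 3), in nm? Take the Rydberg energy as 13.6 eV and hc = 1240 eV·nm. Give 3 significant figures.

253 nm

The Pfund series has lower level n_f = 5; the series limit corresponds to n_i → ∞.
ΔE_max = 13.6 × 9 / 5² = 4.896 eV.
λ_min = 1240 / 4.896 = 253 nm.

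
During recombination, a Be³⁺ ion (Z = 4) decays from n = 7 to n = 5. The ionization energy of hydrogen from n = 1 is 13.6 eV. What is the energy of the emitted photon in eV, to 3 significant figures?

4.26 eV

The Bohr energies scale as Z², so for Z = 4: E_n = −217.6/n² eV.
E_7 = −217.6/49 = −4.441 eV and E_5 = −217.6/25 = −8.704 eV.
The photon energy is |E_7 − E_5| = 4.26 eV.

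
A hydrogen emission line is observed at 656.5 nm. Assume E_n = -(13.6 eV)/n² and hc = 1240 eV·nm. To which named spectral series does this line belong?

Balmer

ΔE = 1240/656.5 = 1.889 eV.
This matches 13.6 × (1/2² − 1/3²), so n_f = 2: the Balmer series.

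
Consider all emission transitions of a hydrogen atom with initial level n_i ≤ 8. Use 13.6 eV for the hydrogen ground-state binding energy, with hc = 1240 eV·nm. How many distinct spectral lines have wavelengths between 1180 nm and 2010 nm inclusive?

3

Enumerate all n_i → n_f pairs with 1 ≤ n_f < n_i ≤ 8 and compute λ = 1240 / [13.6·1·(1/n_f² − 1/n_i²)].
Lines falling in [1180, 2010] nm: 5→3 (1282 nm), 4→3 (1876 nm), 8→4 (1945 nm).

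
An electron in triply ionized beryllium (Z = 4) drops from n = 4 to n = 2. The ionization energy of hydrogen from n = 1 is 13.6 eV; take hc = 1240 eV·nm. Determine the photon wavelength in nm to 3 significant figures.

30.4 nm

For Z = 4 the level energies scale as Z², so the effective Rydberg energy is 13.6 × 16 = 217.6 eV.
ΔE = 217.6 × (1/2² − 1/4²) = 217.6 × 0.1875 = 40.80 eV.
λ = hc/ΔE = 1240 / 40.80 = 30.4 nm.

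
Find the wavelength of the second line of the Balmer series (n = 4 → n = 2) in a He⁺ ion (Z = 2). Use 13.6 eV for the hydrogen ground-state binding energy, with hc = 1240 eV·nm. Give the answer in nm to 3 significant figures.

122 nm

The Balmer series terminates on n_f = 2; the second line has n_i = 2+2 = 4.
ΔE = 54.40 × (1/2² − 1/4²) = 10.20 eV.
λ = 1240 / 10.20 = 122 nm.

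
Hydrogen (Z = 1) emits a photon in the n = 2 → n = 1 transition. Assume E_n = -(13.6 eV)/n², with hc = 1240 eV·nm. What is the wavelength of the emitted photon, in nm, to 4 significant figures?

121.6 nm

ΔE = 13.60 × (1/1² − 1/2²) = 13.60 × 0.7500 = 10.20 eV.
λ = hc/ΔE = 1240 / 10.20 = 121.6 nm.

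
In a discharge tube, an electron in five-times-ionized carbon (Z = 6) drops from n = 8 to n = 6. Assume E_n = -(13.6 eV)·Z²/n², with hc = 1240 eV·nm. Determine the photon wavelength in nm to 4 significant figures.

For Z = 6 the level energies scale as Z², so the effective Rydberg energy is 13.6 × 36 = 489.6 eV.
ΔE = 489.6 × (1/6² − 1/8²) = 489.6 × 0.01215 = 5.950 eV.
λ = hc/ΔE = 1240 / 5.950 = 208.4 nm.

208.4 nm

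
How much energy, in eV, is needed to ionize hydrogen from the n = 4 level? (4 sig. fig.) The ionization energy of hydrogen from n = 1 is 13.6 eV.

E_4 = −13.60/16 = −0.8500 eV, so ionization (to E = 0) requires 0.8500 eV.

0.8500 eV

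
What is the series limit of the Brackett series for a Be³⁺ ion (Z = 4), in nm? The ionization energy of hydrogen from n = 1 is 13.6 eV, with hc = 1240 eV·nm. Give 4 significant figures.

91.18 nm

The Brackett series has lower level n_f = 4; the series limit corresponds to n_i → ∞.
ΔE_max = 13.6 × 16 / 4² = 13.60 eV.
λ_min = 1240 / 13.60 = 91.18 nm.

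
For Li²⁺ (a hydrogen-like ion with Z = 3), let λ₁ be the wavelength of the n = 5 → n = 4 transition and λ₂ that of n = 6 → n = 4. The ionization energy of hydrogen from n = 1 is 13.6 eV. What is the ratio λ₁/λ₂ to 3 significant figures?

1.54

λ ∝ 1/ΔE ∝ 1/(1/n_f² − 1/n_i²), and the Z² and hc factors cancel in the ratio.
λ₁/λ₂ = (1/4² − 1/6²)/(1/4² − 1/5²) = 0.03472/0.02250 = 1.54.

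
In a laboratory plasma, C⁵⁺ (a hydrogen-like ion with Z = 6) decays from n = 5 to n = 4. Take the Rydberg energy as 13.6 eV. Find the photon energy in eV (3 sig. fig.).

11.0 eV

The Bohr energies scale as Z², so for Z = 6: E_n = −489.6/n² eV.
E_5 = −489.6/25 = −19.58 eV and E_4 = −489.6/16 = −30.60 eV.
The photon energy is |E_5 − E_4| = 11.0 eV.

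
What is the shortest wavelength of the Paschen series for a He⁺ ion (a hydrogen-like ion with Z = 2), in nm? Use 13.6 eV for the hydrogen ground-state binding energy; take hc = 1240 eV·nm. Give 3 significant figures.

205 nm

The Paschen series has lower level n_f = 3; the series limit corresponds to n_i → ∞.
ΔE_max = 13.6 × 4 / 3² = 6.044 eV.
λ_min = 1240 / 6.044 = 205 nm.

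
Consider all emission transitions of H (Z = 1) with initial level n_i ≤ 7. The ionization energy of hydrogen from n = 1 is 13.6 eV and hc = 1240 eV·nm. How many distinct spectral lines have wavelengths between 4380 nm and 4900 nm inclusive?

1

Enumerate all n_i → n_f pairs with 1 ≤ n_f < n_i ≤ 7 and compute λ = 1240 / [13.6·1·(1/n_f² − 1/n_i²)].
Lines falling in [4380, 4900] nm: 7→5 (4654 nm).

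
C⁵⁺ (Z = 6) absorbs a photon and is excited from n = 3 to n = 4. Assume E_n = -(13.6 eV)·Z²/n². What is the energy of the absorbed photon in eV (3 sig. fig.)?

The Bohr energies scale as Z², so for Z = 6: E_n = −489.6/n² eV.
E_4 = −489.6/16 = −30.60 eV and E_3 = −489.6/9 = −54.40 eV.
The photon energy is |E_4 − E_3| = 23.8 eV.

23.8 eV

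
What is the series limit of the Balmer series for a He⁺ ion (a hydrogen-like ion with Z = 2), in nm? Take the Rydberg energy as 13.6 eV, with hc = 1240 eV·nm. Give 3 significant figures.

The Balmer series has lower level n_f = 2; the series limit corresponds to n_i → ∞.
ΔE_max = 13.6 × 4 / 2² = 13.60 eV.
λ_min = 1240 / 13.60 = 91.2 nm.

91.2 nm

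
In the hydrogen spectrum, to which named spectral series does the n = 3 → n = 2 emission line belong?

The series is set by the lower level: n_f = 2 is the Balmer series.

Balmer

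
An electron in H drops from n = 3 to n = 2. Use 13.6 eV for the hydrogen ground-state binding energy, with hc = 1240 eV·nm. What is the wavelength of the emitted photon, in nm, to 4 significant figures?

ΔE = 13.60 × (1/2² − 1/3²) = 13.60 × 0.1389 = 1.889 eV.
λ = hc/ΔE = 1240 / 1.889 = 656.5 nm.

656.5 nm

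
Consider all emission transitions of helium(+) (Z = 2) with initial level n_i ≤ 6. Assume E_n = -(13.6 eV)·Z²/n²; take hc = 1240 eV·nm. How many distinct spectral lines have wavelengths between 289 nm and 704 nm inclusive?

3

Enumerate all n_i → n_f pairs with 1 ≤ n_f < n_i ≤ 6 and compute λ = 1240 / [13.6·4·(1/n_f² − 1/n_i²)].
Lines falling in [289, 704] nm: 5→3 (320.5 nm), 4→3 (468.9 nm), 6→4 (656.5 nm).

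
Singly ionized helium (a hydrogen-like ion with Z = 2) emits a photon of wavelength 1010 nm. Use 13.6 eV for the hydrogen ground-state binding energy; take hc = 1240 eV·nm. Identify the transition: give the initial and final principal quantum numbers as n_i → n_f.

The photon energy is ΔE = hc/λ = 1240 / 1010 = 1.228 eV.
With Z = 2, ΔE = 54.40 × (1/n_f² − 1/n_i²), so 1/n_f² − 1/n_i² = 0.02257.
Trying n_f = 4 gives 1/n_i² = 0.03993, i.e. n_i ≈ 5; this pair matches.

n_i = 5, n_f = 4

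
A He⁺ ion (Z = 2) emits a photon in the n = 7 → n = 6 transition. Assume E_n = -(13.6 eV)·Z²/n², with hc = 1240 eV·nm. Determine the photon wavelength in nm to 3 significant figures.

3090 nm

For Z = 2 the level energies scale as Z², so the effective Rydberg energy is 13.6 × 4 = 54.40 eV.
ΔE = 54.40 × (1/6² − 1/7²) = 54.40 × 0.007370 = 0.4009 eV.
λ = hc/ΔE = 1240 / 0.4009 = 3090 nm.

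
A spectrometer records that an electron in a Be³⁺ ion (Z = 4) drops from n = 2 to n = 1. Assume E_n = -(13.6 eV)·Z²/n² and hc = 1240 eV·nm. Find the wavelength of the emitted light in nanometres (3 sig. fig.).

For Z = 4 the level energies scale as Z², so the effective Rydberg energy is 13.6 × 16 = 217.6 eV.
ΔE = 217.6 × (1/1² − 1/2²) = 217.6 × 0.7500 = 163.2 eV.
λ = hc/ΔE = 1240 / 163.2 = 7.60 nm.

7.60 nm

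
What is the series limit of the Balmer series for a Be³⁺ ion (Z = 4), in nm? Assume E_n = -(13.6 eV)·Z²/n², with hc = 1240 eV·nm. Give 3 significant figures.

22.8 nm

The Balmer series has lower level n_f = 2; the series limit corresponds to n_i → ∞.
ΔE_max = 13.6 × 16 / 2² = 54.40 eV.
λ_min = 1240 / 54.40 = 22.8 nm.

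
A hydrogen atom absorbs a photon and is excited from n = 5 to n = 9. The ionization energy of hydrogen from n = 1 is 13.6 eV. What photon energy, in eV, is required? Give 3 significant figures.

0.376 eV

E_9 = −13.60/81 = −0.1679 eV and E_5 = −13.60/25 = −0.5440 eV.
The photon energy is |E_9 − E_5| = 0.376 eV.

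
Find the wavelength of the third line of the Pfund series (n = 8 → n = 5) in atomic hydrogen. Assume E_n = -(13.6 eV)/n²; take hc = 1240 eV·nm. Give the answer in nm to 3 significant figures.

3740 nm

The Pfund series terminates on n_f = 5; the third line has n_i = 5+3 = 8.
ΔE = 13.60 × (1/5² − 1/8²) = 0.3315 eV.
λ = 1240 / 0.3315 = 3740 nm.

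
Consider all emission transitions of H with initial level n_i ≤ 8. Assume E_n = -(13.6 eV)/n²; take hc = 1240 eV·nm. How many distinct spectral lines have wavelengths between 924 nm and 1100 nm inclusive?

Enumerate all n_i → n_f pairs with 1 ≤ n_f < n_i ≤ 8 and compute λ = 1240 / [13.6·1·(1/n_f² − 1/n_i²)].
Lines falling in [924, 1100] nm: 8→3 (954.9 nm), 7→3 (1005 nm), 6→3 (1094 nm).

3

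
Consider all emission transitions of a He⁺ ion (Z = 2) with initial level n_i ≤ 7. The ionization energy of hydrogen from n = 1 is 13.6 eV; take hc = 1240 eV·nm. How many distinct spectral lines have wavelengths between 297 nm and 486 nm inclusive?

2

Enumerate all n_i → n_f pairs with 1 ≤ n_f < n_i ≤ 7 and compute λ = 1240 / [13.6·4·(1/n_f² − 1/n_i²)].
Lines falling in [297, 486] nm: 5→3 (320.5 nm), 4→3 (468.9 nm).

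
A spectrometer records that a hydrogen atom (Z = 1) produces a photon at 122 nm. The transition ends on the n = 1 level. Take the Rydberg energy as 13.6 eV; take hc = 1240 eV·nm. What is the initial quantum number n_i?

The photon energy is ΔE = hc/λ = 1240 / 122 = 10.16 eV.
With Z = 1, ΔE = 13.60 × (1/n_f² − 1/n_i²), so 1/n_f² − 1/n_i² = 0.7473.
With n_f = 1: 1/n_i² = 1/1 − 0.7473 = 0.2527, so n_i ≈ 1.99.

n_i = 2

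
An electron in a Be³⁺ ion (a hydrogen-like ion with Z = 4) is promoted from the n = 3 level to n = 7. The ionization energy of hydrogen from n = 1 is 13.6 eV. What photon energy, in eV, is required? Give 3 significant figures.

The Bohr energies scale as Z², so for Z = 4: E_n = −217.6/n² eV.
E_7 = −217.6/49 = −4.441 eV and E_3 = −217.6/9 = −24.18 eV.
The photon energy is |E_7 − E_3| = 19.7 eV.

19.7 eV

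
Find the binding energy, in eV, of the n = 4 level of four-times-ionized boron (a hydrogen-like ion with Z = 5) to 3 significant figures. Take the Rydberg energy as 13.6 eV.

E_n = −13.6 Z²/n² = −340.0/n² eV for Z = 5.
E_4 = −340.0/16 = −21.3 eV, so ionization (to E = 0) requires 21.3 eV.

21.3 eV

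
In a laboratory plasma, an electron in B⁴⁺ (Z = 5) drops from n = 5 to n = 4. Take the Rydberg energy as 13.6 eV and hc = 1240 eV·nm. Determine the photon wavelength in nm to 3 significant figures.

For Z = 5 the level energies scale as Z², so the effective Rydberg energy is 13.6 × 25 = 340.0 eV.
ΔE = 340.0 × (1/4² − 1/5²) = 340.0 × 0.02250 = 7.650 eV.
λ = hc/ΔE = 1240 / 7.650 = 162 nm.

162 nm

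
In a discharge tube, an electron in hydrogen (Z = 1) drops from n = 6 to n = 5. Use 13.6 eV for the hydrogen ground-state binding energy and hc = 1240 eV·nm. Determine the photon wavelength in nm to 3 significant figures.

ΔE = 13.60 × (1/5² − 1/6²) = 13.60 × 0.01222 = 0.1662 eV.
λ = hc/ΔE = 1240 / 0.1662 = 7460 nm.
This line belongs to the Pfund series.

7460 nm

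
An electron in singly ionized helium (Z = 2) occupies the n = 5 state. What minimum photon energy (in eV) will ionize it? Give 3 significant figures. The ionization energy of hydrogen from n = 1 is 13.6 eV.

E_n = −13.6 Z²/n² = −54.40/n² eV for Z = 2.
E_5 = −54.40/25 = −2.18 eV, so ionization (to E = 0) requires 2.18 eV.

2.18 eV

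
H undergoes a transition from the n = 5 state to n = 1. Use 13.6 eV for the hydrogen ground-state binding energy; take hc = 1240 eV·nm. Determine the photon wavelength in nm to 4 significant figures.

ΔE = 13.60 × (1/1² − 1/5²) = 13.60 × 0.9600 = 13.06 eV.
λ = hc/ΔE = 1240 / 13.06 = 94.98 nm.

94.98 nm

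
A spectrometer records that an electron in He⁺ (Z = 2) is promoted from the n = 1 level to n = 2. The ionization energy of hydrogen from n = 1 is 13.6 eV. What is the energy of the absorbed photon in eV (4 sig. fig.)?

40.80 eV

The Bohr energies scale as Z², so for Z = 2: E_n = −54.40/n² eV.
E_2 = −54.40/4 = −13.60 eV and E_1 = −54.40/1 = −54.40 eV.
The photon energy is |E_2 − E_1| = 40.80 eV.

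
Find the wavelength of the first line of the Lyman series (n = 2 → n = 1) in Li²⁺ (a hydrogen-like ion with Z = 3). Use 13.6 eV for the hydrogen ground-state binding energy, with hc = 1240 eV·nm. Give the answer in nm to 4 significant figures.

The Lyman series terminates on n_f = 1; the first line has n_i = 1+1 = 2.
ΔE = 122.4 × (1/1² − 1/2²) = 91.80 eV.
λ = 1240 / 91.80 = 13.51 nm.

13.51 nm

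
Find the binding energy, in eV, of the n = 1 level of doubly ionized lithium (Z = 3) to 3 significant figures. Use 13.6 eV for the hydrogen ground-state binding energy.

122 eV

E_n = −13.6 Z²/n² = −122.4/n² eV for Z = 3.
E_1 = −122.4/1 = −122 eV, so ionization (to E = 0) requires 122 eV.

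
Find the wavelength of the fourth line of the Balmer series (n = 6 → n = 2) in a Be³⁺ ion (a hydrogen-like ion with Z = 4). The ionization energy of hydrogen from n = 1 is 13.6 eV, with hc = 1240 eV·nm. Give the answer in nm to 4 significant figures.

The Balmer series terminates on n_f = 2; the fourth line has n_i = 2+4 = 6.
ΔE = 217.6 × (1/2² − 1/6²) = 48.36 eV.
λ = 1240 / 48.36 = 25.64 nm.

25.64 nm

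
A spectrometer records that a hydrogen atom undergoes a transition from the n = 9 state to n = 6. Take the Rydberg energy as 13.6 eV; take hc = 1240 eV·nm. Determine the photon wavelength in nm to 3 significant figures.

5910 nm

ΔE = 13.60 × (1/6² − 1/9²) = 13.60 × 0.01543 = 0.2099 eV.
λ = hc/ΔE = 1240 / 0.2099 = 5910 nm.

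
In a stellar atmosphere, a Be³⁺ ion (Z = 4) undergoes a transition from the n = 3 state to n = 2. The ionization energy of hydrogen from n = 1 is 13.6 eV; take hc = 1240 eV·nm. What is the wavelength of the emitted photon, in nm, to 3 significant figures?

For Z = 4 the level energies scale as Z², so the effective Rydberg energy is 13.6 × 16 = 217.6 eV.
ΔE = 217.6 × (1/2² − 1/3²) = 217.6 × 0.1389 = 30.22 eV.
λ = hc/ΔE = 1240 / 30.22 = 41.0 nm.

41.0 nm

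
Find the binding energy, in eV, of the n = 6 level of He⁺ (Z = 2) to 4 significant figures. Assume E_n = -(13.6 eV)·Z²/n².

1.511 eV

E_n = −13.6 Z²/n² = −54.40/n² eV for Z = 2.
E_6 = −54.40/36 = −1.511 eV, so ionization (to E = 0) requires 1.511 eV.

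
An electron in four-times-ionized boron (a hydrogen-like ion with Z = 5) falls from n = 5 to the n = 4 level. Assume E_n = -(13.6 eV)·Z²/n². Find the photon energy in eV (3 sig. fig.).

The Bohr energies scale as Z², so for Z = 5: E_n = −340.0/n² eV.
E_5 = −340.0/25 = −13.60 eV and E_4 = −340.0/16 = −21.25 eV.
The photon energy is |E_5 − E_4| = 7.65 eV.

7.65 eV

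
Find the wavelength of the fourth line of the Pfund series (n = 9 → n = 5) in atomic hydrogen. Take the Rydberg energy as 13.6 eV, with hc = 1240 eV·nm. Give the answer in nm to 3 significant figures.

The Pfund series terminates on n_f = 5; the fourth line has n_i = 5+4 = 9.
ΔE = 13.60 × (1/5² − 1/9²) = 0.3761 eV.
λ = 1240 / 0.3761 = 3300 nm.

3300 nm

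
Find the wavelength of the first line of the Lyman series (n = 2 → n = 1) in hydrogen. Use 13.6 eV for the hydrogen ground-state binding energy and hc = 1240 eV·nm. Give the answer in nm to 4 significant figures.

121.6 nm

The Lyman series terminates on n_f = 1; the first line has n_i = 1+1 = 2.
ΔE = 13.60 × (1/1² − 1/2²) = 10.20 eV.
λ = 1240 / 10.20 = 121.6 nm.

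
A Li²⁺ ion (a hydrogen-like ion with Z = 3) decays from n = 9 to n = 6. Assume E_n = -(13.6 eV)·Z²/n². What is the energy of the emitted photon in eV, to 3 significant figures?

The Bohr energies scale as Z², so for Z = 3: E_n = −122.4/n² eV.
E_9 = −122.4/81 = −1.511 eV and E_6 = −122.4/36 = −3.400 eV.
The photon energy is |E_9 − E_6| = 1.89 eV.

1.89 eV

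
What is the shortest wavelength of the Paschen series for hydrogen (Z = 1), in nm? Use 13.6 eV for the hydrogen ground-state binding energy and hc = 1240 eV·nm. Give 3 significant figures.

The Paschen series has lower level n_f = 3; the series limit corresponds to n_i → ∞.
ΔE_max = 13.6 × 1 / 3² = 1.511 eV.
λ_min = 1240 / 1.511 = 821 nm.

821 nm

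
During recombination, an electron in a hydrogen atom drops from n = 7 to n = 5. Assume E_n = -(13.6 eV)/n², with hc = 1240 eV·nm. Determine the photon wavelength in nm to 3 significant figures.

ΔE = 13.60 × (1/5² − 1/7²) = 13.60 × 0.01959 = 0.2664 eV.
λ = hc/ΔE = 1240 / 0.2664 = 4650 nm.
This line belongs to the Pfund series.

4650 nm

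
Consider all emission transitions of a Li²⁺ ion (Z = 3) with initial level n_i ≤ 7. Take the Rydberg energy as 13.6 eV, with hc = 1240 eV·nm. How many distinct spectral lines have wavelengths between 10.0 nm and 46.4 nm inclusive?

Enumerate all n_i → n_f pairs with 1 ≤ n_f < n_i ≤ 7 and compute λ = 1240 / [13.6·9·(1/n_f² − 1/n_i²)].
Lines falling in [10.0, 46.4] nm: 7→1 (10.34 nm), 6→1 (10.42 nm), 5→1 (10.55 nm), 4→1 (10.81 nm), 3→1 (11.40 nm), 2→1 (13.51 nm), 7→2 (44.12 nm), 6→2 (45.59 nm).

8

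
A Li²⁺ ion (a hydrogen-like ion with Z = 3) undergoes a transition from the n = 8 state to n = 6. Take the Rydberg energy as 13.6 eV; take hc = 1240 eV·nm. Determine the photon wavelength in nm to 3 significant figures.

834 nm

For Z = 3 the level energies scale as Z², so the effective Rydberg energy is 13.6 × 9 = 122.4 eV.
ΔE = 122.4 × (1/6² − 1/8²) = 122.4 × 0.01215 = 1.488 eV.
λ = hc/ΔE = 1240 / 1.488 = 834 nm.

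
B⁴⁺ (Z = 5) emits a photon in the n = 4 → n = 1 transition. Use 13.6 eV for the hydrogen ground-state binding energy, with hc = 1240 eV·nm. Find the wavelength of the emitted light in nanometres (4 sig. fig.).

3.890 nm

For Z = 5 the level energies scale as Z², so the effective Rydberg energy is 13.6 × 25 = 340.0 eV.
ΔE = 340.0 × (1/1² − 1/4²) = 340.0 × 0.9375 = 318.8 eV.
λ = hc/ΔE = 1240 / 318.8 = 3.890 nm.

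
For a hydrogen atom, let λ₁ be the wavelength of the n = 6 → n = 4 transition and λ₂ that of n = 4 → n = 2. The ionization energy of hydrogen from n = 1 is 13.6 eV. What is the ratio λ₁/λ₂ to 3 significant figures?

5.40

λ ∝ 1/ΔE ∝ 1/(1/n_f² − 1/n_i²), and the Z² and hc factors cancel in the ratio.
λ₁/λ₂ = (1/2² − 1/4²)/(1/4² − 1/6²) = 0.1875/0.03472 = 5.40.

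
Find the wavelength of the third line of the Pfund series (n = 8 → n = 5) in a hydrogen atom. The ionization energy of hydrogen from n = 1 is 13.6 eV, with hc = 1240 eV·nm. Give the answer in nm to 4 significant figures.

The Pfund series terminates on n_f = 5; the third line has n_i = 5+3 = 8.
ΔE = 13.60 × (1/5² − 1/8²) = 0.3315 eV.
λ = 1240 / 0.3315 = 3741 nm.

3741 nm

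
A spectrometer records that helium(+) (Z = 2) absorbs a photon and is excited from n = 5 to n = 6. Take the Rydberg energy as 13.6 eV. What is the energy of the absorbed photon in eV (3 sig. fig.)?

0.665 eV

The Bohr energies scale as Z², so for Z = 2: E_n = −54.40/n² eV.
E_6 = −54.40/36 = −1.511 eV and E_5 = −54.40/25 = −2.176 eV.
The photon energy is |E_6 − E_5| = 0.665 eV.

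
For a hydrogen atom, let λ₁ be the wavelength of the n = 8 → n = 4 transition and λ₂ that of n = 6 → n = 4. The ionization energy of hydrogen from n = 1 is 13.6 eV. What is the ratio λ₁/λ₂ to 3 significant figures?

0.741

λ ∝ 1/ΔE ∝ 1/(1/n_f² − 1/n_i²), and the Z² and hc factors cancel in the ratio.
λ₁/λ₂ = (1/4² − 1/6²)/(1/4² − 1/8²) = 0.03472/0.04688 = 0.741.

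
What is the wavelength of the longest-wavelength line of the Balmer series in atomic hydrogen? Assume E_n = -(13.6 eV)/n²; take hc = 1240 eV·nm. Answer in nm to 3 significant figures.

656 nm

The Balmer series terminates on n_f = 2; the first line has n_i = 2+1 = 3.
ΔE = 13.60 × (1/2² − 1/3²) = 1.889 eV.
λ = 1240 / 1.889 = 656 nm.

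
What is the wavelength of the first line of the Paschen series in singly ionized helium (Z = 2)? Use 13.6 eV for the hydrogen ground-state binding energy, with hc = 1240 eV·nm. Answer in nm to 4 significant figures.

468.9 nm

The Paschen series terminates on n_f = 3; the first line has n_i = 3+1 = 4.
ΔE = 54.40 × (1/3² − 1/4²) = 2.644 eV.
λ = 1240 / 2.644 = 468.9 nm.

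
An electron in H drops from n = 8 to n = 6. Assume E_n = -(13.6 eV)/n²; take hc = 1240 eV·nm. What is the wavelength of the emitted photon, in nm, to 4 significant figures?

7503 nm

ΔE = 13.60 × (1/6² − 1/8²) = 13.60 × 0.01215 = 0.1653 eV.
λ = hc/ΔE = 1240 / 0.1653 = 7503 nm.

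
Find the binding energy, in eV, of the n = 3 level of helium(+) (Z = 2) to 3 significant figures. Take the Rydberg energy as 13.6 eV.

6.04 eV

E_n = −13.6 Z²/n² = −54.40/n² eV for Z = 2.
E_3 = −54.40/9 = −6.04 eV, so ionization (to E = 0) requires 6.04 eV.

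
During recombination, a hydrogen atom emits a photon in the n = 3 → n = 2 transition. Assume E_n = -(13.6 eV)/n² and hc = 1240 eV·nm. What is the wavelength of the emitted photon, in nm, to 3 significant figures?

656 nm

ΔE = 13.60 × (1/2² − 1/3²) = 13.60 × 0.1389 = 1.889 eV.
λ = hc/ΔE = 1240 / 1.889 = 656 nm.
This line belongs to the Balmer series.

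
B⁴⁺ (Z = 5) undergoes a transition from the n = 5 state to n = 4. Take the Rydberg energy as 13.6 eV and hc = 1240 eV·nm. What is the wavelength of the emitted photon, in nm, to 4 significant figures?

For Z = 5 the level energies scale as Z², so the effective Rydberg energy is 13.6 × 25 = 340.0 eV.
ΔE = 340.0 × (1/4² − 1/5²) = 340.0 × 0.02250 = 7.650 eV.
λ = hc/ΔE = 1240 / 7.650 = 162.1 nm.

162.1 nm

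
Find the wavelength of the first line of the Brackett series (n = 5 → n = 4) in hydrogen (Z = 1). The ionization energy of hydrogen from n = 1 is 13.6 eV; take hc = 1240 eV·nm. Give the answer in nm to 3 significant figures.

The Brackett series terminates on n_f = 4; the first line has n_i = 4+1 = 5.
ΔE = 13.60 × (1/4² − 1/5²) = 0.3060 eV.
λ = 1240 / 0.3060 = 4050 nm.

4050 nm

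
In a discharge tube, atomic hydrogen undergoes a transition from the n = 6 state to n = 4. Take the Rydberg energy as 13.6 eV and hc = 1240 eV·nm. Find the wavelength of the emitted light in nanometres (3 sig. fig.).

ΔE = 13.60 × (1/4² − 1/6²) = 13.60 × 0.03472 = 0.4722 eV.
λ = hc/ΔE = 1240 / 0.4722 = 2630 nm.

2630 nm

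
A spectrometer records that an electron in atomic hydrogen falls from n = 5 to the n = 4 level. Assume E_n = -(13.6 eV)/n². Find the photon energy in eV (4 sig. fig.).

0.3060 eV

E_5 = −13.60/25 = −0.5440 eV and E_4 = −13.60/16 = −0.8500 eV.
The photon energy is |E_5 − E_4| = 0.3060 eV.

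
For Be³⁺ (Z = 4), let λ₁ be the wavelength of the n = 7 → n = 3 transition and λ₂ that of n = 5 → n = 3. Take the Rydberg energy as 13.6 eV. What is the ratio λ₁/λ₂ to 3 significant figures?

λ ∝ 1/ΔE ∝ 1/(1/n_f² − 1/n_i²), and the Z² and hc factors cancel in the ratio.
λ₁/λ₂ = (1/3² − 1/5²)/(1/3² − 1/7²) = 0.07111/0.09070 = 0.784.

0.784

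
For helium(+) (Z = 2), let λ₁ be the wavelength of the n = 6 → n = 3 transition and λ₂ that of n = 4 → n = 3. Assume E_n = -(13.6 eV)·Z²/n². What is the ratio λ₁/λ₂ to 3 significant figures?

λ ∝ 1/ΔE ∝ 1/(1/n_f² − 1/n_i²), and the Z² and hc factors cancel in the ratio.
λ₁/λ₂ = (1/3² − 1/4²)/(1/3² − 1/6²) = 0.04861/0.08333 = 0.583.

0.583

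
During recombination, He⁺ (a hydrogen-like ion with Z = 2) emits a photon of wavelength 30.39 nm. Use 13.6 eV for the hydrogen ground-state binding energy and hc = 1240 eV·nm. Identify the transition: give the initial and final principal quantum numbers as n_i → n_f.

The photon energy is ΔE = hc/λ = 1240 / 30.39 = 40.80 eV.
With Z = 2, ΔE = 54.40 × (1/n_f² − 1/n_i²), so 1/n_f² − 1/n_i² = 0.7501.
Trying n_f = 1 gives 1/n_i² = 0.2499, i.e. n_i ≈ 2; this pair matches.

n_i = 2, n_f = 1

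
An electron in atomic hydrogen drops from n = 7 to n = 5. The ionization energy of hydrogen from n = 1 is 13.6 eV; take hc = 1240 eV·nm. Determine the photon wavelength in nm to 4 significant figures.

ΔE = 13.60 × (1/5² − 1/7²) = 13.60 × 0.01959 = 0.2664 eV.
λ = hc/ΔE = 1240 / 0.2664 = 4654 nm.

4654 nm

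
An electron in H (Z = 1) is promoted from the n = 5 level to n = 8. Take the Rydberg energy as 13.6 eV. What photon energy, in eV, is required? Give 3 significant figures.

0.332 eV

E_8 = −13.60/64 = −0.2125 eV and E_5 = −13.60/25 = −0.5440 eV.
The photon energy is |E_8 − E_5| = 0.332 eV.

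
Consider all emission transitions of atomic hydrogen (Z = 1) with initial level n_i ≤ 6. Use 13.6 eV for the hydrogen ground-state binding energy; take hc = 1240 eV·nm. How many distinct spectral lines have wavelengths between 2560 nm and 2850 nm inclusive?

1

Enumerate all n_i → n_f pairs with 1 ≤ n_f < n_i ≤ 6 and compute λ = 1240 / [13.6·1·(1/n_f² − 1/n_i²)].
Lines falling in [2560, 2850] nm: 6→4 (2626 nm).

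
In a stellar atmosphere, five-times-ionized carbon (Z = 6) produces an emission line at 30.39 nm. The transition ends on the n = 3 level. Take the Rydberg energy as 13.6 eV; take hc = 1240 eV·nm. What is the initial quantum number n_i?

n_i = 6

The photon energy is ΔE = hc/λ = 1240 / 30.39 = 40.80 eV.
With Z = 6, ΔE = 489.6 × (1/n_f² − 1/n_i²), so 1/n_f² − 1/n_i² = 0.08334.
With n_f = 3: 1/n_i² = 1/9 − 0.08334 = 0.02777, so n_i ≈ 6.00.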